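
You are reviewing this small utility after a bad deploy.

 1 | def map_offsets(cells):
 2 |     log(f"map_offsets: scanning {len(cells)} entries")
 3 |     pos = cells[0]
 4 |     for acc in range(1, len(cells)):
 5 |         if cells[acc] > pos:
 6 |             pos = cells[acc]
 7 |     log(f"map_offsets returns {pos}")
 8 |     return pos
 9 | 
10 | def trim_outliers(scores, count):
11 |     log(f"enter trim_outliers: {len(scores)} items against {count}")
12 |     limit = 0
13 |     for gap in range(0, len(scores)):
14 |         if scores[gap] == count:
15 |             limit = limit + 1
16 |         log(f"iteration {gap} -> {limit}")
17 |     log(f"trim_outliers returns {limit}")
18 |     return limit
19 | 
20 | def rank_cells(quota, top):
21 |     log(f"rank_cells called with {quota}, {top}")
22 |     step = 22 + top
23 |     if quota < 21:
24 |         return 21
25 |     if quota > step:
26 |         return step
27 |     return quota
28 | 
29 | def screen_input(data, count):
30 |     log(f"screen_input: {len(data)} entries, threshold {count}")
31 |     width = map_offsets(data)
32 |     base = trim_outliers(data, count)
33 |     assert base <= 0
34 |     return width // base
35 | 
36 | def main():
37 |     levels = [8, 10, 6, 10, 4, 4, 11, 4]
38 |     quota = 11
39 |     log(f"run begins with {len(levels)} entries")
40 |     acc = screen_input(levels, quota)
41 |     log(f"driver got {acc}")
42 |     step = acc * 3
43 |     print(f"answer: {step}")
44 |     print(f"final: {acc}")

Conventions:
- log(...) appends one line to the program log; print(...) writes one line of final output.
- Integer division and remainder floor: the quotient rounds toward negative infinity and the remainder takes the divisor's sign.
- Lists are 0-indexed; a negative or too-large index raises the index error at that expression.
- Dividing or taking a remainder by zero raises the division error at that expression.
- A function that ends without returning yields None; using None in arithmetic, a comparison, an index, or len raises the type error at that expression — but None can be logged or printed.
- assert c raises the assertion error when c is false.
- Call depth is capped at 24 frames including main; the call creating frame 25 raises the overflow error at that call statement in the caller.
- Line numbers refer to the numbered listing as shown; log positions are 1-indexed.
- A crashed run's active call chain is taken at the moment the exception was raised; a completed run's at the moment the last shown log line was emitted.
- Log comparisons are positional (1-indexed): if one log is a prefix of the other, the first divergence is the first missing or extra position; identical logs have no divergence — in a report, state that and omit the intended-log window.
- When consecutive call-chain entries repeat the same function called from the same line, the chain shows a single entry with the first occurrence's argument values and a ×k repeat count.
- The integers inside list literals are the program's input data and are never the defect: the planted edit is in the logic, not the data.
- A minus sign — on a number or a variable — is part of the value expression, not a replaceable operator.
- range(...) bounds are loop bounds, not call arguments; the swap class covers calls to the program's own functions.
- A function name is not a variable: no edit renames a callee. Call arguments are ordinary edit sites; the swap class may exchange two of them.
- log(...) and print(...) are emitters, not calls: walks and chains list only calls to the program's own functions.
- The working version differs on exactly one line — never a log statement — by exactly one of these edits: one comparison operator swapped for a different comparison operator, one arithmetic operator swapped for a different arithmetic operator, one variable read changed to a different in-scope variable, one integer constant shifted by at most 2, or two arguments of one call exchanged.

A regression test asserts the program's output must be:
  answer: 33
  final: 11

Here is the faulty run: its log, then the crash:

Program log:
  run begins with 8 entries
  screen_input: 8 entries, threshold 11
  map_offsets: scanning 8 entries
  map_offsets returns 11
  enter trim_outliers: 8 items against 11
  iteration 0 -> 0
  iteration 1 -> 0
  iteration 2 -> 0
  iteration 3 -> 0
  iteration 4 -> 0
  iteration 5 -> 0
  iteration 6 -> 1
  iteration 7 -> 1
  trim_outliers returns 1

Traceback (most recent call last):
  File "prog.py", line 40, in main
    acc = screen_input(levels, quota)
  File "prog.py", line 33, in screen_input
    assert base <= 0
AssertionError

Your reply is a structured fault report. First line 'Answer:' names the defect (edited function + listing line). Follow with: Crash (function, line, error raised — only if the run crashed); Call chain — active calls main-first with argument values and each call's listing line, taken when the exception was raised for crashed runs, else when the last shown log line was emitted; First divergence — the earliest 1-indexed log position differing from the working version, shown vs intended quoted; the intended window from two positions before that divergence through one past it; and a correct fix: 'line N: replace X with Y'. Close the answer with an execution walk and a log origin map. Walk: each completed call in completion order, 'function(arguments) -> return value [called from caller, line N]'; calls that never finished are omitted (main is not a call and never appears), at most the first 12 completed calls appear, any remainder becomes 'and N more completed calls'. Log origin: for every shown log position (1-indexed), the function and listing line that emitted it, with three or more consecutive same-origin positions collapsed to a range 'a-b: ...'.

Answer: the defect is in screen_input at line 33.
Key observation: Only 14 log lines were emitted before the run died; the intended continuation was 'driver got 11'.
Crash: screen_input, line 33, AssertionError.
Call chain: main -> screen_input([8, 10, 6, 10, 4, 4, 11, 4], 11) (called at line 40).
First divergence: position 15 (shown log ended at 14 lines; the working version continues: 'driver got 11').
Intended log window:
  13: iteration 7 -> 1
  14: trim_outliers returns 1
  15: driver got 11
Execution walk:
  map_offsets([8, 10, 6, 10, 4, 4, 11, 4]) -> 11  [called from screen_input, line 31]
  trim_outliers([8, 10, 6, 10, 4, 4, 11, 4], 11) -> 1  [called from screen_input, line 32]
Log origin:
  1: from main, line 39
  2: from screen_input, line 30
  3: from map_offsets, line 2
  4: from map_offsets, line 7
  5: from trim_outliers, line 11
  6-13: from trim_outliers, line 16
  14: from trim_outliers, line 17
A correct fix: line 33: replace `<=` with `>`.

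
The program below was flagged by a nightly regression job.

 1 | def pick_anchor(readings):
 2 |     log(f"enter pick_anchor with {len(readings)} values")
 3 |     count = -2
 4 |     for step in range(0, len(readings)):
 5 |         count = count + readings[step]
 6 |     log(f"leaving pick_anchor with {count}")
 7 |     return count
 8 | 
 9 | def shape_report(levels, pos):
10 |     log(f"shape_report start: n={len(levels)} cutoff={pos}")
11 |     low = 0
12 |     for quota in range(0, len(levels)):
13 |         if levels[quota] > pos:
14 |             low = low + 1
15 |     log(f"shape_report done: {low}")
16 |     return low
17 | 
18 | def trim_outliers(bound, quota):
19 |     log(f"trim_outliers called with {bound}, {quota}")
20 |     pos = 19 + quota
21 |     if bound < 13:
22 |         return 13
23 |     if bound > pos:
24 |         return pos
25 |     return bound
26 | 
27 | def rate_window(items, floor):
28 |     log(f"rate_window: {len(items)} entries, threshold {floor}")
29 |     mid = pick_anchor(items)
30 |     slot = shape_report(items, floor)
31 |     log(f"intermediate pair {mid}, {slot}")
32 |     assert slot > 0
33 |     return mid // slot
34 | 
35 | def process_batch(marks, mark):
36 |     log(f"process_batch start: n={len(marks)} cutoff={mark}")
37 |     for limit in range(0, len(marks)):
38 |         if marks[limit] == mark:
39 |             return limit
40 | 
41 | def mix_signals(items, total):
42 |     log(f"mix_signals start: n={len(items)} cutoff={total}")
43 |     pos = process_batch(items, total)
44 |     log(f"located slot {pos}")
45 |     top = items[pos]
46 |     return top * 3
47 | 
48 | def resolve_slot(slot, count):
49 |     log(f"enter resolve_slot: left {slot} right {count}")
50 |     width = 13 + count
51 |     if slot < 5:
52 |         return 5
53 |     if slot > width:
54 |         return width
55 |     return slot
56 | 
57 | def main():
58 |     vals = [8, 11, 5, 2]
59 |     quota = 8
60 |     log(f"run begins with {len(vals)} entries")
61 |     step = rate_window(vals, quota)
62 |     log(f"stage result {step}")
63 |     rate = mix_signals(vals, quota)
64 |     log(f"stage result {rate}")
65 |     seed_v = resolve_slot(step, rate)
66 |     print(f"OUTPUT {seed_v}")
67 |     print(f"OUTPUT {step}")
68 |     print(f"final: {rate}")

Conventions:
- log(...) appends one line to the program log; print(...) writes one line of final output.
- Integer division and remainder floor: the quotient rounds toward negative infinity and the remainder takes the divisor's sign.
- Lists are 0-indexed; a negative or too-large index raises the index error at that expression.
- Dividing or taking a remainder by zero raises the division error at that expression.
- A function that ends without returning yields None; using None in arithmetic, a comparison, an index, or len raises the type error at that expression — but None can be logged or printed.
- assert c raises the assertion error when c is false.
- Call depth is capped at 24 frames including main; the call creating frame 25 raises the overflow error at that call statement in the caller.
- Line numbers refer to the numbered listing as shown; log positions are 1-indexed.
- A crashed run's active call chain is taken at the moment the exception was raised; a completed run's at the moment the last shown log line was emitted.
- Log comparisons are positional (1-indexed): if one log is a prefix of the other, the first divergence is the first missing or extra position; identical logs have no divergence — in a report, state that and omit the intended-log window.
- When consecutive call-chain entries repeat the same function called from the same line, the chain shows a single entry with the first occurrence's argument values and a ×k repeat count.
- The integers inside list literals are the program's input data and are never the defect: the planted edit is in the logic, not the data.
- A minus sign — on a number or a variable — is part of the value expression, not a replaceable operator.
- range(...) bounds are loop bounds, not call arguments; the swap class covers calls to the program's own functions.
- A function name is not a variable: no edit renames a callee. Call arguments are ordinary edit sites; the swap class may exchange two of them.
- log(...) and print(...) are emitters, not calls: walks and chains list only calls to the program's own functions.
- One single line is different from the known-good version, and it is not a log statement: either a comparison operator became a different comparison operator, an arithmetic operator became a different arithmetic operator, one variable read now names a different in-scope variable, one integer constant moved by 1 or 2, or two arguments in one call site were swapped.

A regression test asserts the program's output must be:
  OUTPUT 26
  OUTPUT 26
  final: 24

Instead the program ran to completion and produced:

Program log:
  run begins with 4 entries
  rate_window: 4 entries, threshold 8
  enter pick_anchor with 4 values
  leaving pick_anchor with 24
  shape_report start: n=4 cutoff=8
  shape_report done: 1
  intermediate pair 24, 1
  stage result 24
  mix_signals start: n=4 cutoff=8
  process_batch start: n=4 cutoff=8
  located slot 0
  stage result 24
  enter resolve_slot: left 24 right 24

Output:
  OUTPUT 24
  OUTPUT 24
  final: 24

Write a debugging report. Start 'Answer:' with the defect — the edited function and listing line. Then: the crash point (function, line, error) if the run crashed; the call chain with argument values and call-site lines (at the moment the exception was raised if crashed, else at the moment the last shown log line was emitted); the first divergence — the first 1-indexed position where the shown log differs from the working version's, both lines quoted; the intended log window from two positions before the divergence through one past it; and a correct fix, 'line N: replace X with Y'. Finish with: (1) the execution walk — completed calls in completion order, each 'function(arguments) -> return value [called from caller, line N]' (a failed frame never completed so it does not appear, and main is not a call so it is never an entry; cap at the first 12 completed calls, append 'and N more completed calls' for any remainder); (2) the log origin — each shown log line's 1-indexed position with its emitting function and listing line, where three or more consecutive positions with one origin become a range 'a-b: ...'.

Answer: the defect is in pick_anchor at line 3.
Key observation: The log first diverges at position 4: the faulty run prints 'leaving pick_anchor with 24' where the working version prints 'leaving pick_anchor with 26'.
Call chain: main -> resolve_slot(24, 24) (called at line 65).
First divergence: position 4; shown 'leaving pick_anchor with 24' vs intended 'leaving pick_anchor with 26'.
Intended log window:
  2: rate_window: 4 entries, threshold 8
  3: enter pick_anchor with 4 values
  4: leaving pick_anchor with 26
  5: shape_report start: n=4 cutoff=8
Execution walk:
  pick_anchor([8, 11, 5, 2]) -> 24  [called from rate_window, line 29]
  shape_report([8, 11, 5, 2], 8) -> 1  [called from rate_window, line 30]
  rate_window([8, 11, 5, 2], 8) -> 24  [called from main, line 61]
  process_batch([8, 11, 5, 2], 8) -> 0  [called from mix_signals, line 43]
  mix_signals([8, 11, 5, 2], 8) -> 24  [called from main, line 63]
  resolve_slot(24, 24) -> 24  [called from main, line 65]
Log line origins:
  1 — main, line 60
  2 — rate_window, line 28
  3 — pick_anchor, line 2
  4 — pick_anchor, line 6
  5 — shape_report, line 10
  6 — shape_report, line 15
  7 — rate_window, line 31
  8 — main, line 62
  9 — mix_signals, line 42
  10 — process_batch, line 36
  11 — mix_signals, line 44
  12 — main, line 64
  13 — resolve_slot, line 49
A correct fix: line 3: replace `-2` with `0`.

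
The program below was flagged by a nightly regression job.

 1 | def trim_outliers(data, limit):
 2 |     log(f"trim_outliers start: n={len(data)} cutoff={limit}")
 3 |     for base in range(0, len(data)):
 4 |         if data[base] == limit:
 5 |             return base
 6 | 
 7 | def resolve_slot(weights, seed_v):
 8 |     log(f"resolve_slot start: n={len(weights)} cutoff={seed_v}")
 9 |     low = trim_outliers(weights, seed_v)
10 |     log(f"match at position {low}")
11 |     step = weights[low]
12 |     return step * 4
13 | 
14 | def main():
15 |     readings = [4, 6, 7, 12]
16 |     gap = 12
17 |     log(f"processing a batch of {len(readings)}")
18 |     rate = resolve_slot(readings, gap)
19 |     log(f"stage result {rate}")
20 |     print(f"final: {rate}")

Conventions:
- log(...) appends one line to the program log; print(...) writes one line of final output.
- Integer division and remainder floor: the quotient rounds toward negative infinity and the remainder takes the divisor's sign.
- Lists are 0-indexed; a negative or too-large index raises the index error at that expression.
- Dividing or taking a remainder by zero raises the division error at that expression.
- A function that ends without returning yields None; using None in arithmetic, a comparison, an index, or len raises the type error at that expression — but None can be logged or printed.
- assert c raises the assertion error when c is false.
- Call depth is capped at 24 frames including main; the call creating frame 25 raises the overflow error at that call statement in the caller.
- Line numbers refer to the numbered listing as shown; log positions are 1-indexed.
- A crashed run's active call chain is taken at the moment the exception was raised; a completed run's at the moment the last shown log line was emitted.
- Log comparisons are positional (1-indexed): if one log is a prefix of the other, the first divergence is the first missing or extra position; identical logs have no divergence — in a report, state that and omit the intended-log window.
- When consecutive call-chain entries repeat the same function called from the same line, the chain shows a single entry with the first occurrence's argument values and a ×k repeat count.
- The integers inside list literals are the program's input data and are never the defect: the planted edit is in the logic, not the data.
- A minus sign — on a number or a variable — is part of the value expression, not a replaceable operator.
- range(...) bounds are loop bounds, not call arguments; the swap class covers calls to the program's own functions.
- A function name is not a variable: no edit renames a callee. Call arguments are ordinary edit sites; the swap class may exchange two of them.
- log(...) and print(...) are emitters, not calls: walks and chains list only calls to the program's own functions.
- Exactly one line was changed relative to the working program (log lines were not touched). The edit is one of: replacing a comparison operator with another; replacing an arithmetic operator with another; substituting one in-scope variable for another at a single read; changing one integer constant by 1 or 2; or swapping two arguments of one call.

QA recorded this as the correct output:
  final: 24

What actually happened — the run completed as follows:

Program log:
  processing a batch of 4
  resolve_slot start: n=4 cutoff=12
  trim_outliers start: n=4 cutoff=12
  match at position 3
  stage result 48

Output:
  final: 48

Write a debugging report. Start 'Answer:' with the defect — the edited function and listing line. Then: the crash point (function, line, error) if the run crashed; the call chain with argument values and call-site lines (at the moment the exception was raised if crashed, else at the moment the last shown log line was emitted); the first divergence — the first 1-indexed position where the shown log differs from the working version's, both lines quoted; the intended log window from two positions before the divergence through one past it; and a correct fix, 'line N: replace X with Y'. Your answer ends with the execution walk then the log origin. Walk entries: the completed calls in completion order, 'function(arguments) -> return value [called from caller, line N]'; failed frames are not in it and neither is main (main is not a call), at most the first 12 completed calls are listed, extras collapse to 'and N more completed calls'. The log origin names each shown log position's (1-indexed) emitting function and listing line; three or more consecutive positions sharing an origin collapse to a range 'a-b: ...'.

Answer: the defect is in resolve_slot at line 12.
Core observation: Log line 5 is where behavior first shows: 'stage result 48' appears instead of 'stage result 24'.
Call chain: main.
First divergence: at position 5 the run shows 'stage result 48' where the working version logs 'stage result 24'.
Intended log window:
  3: trim_outliers start: n=4 cutoff=12
  4: match at position 3
  5: stage result 24
Execution walk:
  trim_outliers([4, 6, 7, 12], 12) -> 3  [called from resolve_slot, line 9]
  resolve_slot([4, 6, 7, 12], 12) -> 48  [called from main, line 18]
Origin of each log line:
  1: from main, line 17
  2: from resolve_slot, line 8
  3: from trim_outliers, line 2
  4: from resolve_slot, line 10
  5: from main, line 19
A correct fix: line 12: replace `4` with `2`.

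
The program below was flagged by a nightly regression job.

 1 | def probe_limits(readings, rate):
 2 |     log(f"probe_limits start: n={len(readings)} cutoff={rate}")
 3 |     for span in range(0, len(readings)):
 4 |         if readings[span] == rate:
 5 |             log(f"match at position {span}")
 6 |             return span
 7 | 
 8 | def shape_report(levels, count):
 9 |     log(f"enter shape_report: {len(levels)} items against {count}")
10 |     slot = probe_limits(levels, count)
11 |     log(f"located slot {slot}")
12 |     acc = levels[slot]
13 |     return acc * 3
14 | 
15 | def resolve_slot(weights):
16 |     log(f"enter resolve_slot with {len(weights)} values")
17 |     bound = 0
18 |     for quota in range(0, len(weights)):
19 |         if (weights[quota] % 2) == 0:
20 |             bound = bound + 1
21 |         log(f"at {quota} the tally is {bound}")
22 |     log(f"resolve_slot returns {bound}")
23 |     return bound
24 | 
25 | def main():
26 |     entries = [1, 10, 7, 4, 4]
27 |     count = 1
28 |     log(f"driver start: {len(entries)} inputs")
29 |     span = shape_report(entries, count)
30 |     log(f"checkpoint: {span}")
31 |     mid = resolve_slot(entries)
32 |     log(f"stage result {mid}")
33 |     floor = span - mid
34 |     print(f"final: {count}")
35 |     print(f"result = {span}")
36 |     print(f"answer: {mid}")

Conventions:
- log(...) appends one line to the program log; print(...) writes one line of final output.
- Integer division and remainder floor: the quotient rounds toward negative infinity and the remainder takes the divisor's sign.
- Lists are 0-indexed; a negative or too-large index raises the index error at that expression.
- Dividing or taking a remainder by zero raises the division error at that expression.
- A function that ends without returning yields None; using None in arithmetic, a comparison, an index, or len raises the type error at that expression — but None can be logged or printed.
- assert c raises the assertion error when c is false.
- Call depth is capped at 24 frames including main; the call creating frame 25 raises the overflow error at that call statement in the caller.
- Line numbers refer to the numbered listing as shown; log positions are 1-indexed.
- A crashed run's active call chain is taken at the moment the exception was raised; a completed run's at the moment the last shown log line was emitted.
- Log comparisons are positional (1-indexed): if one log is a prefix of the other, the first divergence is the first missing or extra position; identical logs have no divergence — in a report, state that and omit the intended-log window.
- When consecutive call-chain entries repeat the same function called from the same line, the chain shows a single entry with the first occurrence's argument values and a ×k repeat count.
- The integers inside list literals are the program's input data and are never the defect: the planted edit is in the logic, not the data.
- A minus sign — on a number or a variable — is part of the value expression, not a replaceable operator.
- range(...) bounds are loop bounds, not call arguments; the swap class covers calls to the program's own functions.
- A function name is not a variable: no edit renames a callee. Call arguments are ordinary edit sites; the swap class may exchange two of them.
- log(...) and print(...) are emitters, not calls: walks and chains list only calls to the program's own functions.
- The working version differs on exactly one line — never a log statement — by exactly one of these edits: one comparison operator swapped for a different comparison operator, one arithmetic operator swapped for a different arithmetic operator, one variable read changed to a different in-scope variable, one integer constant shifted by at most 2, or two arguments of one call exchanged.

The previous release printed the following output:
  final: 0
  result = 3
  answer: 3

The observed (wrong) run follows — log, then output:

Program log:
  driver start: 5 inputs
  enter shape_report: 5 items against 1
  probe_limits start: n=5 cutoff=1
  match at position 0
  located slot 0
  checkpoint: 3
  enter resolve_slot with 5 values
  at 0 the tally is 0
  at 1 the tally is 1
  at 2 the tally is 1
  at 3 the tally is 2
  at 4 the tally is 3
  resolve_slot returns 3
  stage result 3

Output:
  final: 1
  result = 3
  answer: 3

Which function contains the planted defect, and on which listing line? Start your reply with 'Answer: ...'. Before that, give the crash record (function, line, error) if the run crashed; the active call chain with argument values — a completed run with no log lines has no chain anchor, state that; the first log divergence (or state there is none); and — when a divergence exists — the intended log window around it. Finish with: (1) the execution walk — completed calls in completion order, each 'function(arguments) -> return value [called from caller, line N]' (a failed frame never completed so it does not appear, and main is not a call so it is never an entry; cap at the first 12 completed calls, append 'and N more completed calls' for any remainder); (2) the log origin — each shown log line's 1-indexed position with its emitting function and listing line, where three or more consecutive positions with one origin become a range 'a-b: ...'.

Answer: the defect is in main at line 34.
Key observation: Every logged value matches the working version; the printed result is what differs.
Call chain: main.
First divergence: none (the log streams are identical).
Execution walk:
  probe_limits([1, 10, 7, 4, 4], 1) -> 0  [called from shape_report, line 10]
  shape_report([1, 10, 7, 4, 4], 1) -> 3  [called from main, line 29]
  resolve_slot([1, 10, 7, 4, 4]) -> 3  [called from main, line 31]
Log origins:
  1: logged in main at line 28
  2: logged in shape_report at line 9
  3: logged in probe_limits at line 2
  4: logged in probe_limits at line 5
  5: logged in shape_report at line 11
  6: logged in main at line 30
  7: logged in resolve_slot at line 16
  8-12: logged in resolve_slot at line 21
  13: logged in resolve_slot at line 22
  14: logged in main at line 32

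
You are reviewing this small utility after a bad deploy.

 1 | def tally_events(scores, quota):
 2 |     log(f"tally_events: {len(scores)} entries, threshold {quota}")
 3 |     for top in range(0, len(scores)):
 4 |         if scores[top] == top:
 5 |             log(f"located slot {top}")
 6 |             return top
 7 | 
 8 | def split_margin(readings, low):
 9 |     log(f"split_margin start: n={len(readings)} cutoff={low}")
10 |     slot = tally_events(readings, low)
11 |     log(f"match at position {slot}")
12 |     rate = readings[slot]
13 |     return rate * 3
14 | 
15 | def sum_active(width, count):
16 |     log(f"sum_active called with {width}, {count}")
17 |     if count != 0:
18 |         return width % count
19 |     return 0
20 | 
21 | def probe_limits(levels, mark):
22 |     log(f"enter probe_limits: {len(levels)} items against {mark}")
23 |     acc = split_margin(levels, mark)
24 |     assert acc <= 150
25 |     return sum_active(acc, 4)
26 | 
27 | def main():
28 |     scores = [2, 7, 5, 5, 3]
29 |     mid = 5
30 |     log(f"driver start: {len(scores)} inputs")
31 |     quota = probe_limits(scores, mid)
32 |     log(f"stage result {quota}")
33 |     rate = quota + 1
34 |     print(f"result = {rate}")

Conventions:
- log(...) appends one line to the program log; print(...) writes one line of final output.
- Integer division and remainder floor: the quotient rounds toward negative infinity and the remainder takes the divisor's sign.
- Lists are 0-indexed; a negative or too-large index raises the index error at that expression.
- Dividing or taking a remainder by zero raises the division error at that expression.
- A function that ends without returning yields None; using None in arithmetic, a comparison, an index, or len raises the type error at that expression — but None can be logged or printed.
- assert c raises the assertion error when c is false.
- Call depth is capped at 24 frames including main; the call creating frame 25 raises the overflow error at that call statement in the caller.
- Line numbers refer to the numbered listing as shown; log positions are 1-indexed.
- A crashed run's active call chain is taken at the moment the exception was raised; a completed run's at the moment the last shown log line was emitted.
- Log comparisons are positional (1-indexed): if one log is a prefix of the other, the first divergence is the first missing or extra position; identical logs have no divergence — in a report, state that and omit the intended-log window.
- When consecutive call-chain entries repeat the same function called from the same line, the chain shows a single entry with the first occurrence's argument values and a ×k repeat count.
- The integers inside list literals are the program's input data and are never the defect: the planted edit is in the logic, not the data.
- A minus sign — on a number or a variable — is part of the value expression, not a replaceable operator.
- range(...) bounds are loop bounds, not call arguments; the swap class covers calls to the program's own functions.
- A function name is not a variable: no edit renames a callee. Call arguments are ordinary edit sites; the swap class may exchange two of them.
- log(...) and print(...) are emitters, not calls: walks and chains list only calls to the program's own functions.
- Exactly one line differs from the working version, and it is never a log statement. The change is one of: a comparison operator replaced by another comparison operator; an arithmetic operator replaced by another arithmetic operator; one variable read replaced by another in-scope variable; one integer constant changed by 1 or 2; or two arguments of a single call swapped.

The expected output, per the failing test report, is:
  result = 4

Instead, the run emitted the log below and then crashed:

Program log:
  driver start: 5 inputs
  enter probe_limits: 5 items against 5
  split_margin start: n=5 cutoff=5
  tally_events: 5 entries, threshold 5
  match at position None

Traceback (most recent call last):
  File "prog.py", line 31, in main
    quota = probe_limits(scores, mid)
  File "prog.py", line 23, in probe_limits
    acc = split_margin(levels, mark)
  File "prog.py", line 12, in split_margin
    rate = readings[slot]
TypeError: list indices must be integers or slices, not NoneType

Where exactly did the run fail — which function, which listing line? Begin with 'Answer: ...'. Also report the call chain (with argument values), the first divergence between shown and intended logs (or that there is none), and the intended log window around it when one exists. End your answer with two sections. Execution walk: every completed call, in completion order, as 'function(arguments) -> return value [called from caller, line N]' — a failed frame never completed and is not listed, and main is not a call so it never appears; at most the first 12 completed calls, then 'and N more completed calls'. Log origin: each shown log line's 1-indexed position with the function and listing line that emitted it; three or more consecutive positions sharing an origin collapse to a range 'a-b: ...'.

Answer: the error was raised in split_margin, line 12.
Core observation: At log position 5 the runs split — shown 'match at position None', but the working version logs 'located slot 2'.
Call chain: main -> probe_limits([2, 7, 5, 5, 3], 5) (called at line 31) -> split_margin([2, 7, 5, 5, 3], 5) (called at line 23).
First divergence: at position 5 the run shows 'match at position None' where the working version logs 'located slot 2'.
Intended log window:
  3: split_margin start: n=5 cutoff=5
  4: tally_events: 5 entries, threshold 5
  5: located slot 2
  6: match at position 2
Execution walk:
  tally_events([2, 7, 5, 5, 3], 5) -> None  [called from split_margin, line 10]
Log origin:
  1 — main, line 30
  2 — probe_limits, line 22
  3 — split_margin, line 9
  4 — tally_events, line 2
  5 — split_margin, line 11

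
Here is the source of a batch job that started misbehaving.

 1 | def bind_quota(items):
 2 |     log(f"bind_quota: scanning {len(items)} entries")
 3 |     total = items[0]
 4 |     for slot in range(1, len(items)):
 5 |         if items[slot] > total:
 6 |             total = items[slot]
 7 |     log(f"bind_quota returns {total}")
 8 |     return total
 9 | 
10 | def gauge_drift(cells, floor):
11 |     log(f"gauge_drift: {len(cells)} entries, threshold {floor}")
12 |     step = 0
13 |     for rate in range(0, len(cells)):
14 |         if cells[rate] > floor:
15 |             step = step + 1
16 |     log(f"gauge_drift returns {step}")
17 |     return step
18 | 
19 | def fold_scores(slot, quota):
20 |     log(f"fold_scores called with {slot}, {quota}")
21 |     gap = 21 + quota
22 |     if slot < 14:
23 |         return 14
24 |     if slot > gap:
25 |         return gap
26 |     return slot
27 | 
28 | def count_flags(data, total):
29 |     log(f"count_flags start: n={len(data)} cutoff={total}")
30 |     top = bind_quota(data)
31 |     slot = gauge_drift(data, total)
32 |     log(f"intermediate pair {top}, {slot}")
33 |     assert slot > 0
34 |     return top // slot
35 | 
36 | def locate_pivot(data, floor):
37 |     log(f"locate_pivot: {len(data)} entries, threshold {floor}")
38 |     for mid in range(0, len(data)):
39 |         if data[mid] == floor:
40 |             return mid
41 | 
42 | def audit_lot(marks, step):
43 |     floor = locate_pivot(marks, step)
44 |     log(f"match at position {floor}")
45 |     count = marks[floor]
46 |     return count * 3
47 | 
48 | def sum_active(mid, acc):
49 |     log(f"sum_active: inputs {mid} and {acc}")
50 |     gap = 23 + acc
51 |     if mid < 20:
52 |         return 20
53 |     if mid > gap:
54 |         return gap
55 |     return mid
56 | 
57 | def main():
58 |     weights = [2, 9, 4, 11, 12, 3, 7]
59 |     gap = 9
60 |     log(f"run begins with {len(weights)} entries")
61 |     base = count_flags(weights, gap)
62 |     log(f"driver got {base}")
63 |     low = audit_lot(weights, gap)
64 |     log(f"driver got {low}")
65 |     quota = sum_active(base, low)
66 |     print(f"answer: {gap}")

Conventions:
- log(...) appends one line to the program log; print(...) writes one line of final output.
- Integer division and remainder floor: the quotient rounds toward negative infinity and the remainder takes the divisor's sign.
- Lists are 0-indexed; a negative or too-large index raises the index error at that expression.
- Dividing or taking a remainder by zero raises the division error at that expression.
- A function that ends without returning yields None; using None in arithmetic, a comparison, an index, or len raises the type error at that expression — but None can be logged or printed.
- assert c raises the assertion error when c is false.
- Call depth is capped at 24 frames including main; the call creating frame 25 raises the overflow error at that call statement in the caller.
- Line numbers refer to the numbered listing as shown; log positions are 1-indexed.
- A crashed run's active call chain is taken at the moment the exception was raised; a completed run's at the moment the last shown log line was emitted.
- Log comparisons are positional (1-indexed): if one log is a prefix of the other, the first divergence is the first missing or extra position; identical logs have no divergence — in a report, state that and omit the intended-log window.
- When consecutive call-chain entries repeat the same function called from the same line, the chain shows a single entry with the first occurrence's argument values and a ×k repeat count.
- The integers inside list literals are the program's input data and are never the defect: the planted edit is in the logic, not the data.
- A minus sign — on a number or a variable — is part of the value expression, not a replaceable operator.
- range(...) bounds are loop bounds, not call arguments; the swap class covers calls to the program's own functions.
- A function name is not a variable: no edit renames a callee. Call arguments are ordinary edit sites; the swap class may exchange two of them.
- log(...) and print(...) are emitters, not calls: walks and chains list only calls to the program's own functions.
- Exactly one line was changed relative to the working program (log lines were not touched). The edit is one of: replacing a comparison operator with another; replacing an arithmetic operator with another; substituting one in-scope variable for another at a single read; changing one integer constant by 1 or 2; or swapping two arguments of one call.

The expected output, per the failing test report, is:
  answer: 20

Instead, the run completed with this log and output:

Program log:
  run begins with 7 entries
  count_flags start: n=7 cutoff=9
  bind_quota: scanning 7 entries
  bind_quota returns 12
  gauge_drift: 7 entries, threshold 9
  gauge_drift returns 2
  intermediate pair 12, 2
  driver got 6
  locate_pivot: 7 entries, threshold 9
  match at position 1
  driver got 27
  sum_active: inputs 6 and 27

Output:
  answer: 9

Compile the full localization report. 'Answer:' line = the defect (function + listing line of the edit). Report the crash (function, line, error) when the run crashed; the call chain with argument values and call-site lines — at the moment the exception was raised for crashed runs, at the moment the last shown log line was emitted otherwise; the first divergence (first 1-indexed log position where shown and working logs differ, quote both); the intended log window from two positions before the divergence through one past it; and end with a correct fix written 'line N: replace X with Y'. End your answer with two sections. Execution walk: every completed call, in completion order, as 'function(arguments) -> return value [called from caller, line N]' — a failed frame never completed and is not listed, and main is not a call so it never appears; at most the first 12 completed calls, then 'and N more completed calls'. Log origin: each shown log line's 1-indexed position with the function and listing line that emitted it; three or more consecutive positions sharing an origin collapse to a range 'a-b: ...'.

Answer: the defect is in main at line 66.
Core observation: No log line changed; the fault shows up purely in the output.
Call chain: main -> sum_active(6, 27) (called at line 65).
First divergence: none — the logs agree in full.
Execution walk:
  bind_quota([2, 9, 4, 11, 12, 3, 7]) -> 12  [called from count_flags, line 30]
  gauge_drift([2, 9, 4, 11, 12, 3, 7], 9) -> 2  [called from count_flags, line 31]
  count_flags([2, 9, 4, 11, 12, 3, 7], 9) -> 6  [called from main, line 61]
  locate_pivot([2, 9, 4, 11, 12, 3, 7], 9) -> 1  [called from audit_lot, line 43]
  audit_lot([2, 9, 4, 11, 12, 3, 7], 9) -> 27  [called from main, line 63]
  sum_active(6, 27) -> 20  [called from main, line 65]
Log origin:
  1: from main, line 60
  2: from count_flags, line 29
  3: from bind_quota, line 2
  4: from bind_quota, line 7
  5: from gauge_drift, line 11
  6: from gauge_drift, line 16
  7: from count_flags, line 32
  8: from main, line 62
  9: from locate_pivot, line 37
  10: from audit_lot, line 44
  11: from main, line 64
  12: from sum_active, line 49
A correct fix: line 66: replace `gap` with `quota`.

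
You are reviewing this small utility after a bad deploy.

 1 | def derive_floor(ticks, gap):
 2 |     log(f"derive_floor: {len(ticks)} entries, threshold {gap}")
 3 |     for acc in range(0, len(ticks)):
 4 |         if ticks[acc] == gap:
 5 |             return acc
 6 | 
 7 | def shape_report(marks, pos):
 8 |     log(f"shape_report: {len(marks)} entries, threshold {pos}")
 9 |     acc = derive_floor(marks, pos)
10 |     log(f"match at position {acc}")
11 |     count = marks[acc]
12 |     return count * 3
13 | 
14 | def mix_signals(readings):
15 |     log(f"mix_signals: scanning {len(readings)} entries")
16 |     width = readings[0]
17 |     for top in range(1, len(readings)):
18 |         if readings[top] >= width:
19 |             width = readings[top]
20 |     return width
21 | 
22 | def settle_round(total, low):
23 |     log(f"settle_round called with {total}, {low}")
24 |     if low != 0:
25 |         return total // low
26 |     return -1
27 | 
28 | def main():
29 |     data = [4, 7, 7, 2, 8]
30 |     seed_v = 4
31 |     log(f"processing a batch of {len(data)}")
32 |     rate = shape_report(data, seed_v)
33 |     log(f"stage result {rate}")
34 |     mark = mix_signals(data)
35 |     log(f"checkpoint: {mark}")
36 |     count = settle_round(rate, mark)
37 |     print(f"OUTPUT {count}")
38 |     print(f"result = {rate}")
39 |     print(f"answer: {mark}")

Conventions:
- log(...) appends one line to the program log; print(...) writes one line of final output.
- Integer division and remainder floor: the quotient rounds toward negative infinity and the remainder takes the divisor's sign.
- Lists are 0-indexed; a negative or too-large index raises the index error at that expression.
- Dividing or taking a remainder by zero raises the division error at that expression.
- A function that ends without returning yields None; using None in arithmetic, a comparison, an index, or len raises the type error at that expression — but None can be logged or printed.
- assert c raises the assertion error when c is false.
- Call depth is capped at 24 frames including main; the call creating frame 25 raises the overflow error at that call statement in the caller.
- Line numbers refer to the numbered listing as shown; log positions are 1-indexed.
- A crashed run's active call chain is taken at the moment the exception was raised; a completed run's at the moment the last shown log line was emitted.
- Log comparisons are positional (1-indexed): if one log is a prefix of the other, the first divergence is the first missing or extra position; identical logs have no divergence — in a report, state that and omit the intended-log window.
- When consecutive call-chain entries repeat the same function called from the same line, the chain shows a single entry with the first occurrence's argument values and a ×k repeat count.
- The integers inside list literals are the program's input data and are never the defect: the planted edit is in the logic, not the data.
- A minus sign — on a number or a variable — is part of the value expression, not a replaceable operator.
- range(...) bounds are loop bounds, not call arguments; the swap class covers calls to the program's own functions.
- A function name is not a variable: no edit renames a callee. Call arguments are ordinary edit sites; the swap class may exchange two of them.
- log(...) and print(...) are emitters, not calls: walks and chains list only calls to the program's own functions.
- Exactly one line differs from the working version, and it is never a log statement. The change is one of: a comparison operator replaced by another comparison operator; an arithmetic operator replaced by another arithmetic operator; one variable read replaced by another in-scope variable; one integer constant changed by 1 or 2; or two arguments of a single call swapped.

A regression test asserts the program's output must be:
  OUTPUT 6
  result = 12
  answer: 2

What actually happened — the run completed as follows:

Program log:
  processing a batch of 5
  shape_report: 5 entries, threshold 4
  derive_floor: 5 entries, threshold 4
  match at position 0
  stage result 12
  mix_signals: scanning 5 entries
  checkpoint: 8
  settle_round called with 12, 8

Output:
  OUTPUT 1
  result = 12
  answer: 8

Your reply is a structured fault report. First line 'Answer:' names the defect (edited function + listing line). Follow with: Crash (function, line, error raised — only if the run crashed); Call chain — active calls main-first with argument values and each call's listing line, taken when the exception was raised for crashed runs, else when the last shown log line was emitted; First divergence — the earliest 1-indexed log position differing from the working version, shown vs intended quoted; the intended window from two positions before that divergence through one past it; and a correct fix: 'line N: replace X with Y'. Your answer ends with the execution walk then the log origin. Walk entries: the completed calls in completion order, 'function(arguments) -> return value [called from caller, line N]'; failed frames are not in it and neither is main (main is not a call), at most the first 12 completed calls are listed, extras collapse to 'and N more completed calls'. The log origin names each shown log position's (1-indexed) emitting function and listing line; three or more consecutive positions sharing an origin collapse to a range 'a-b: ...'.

Answer: the defect is in mix_signals at line 18.
Key observation: The log first diverges at position 7: the faulty run prints 'checkpoint: 8' where the working version prints 'checkpoint: 2'.
Call chain: main -> settle_round(12, 8) (called at line 36).
First divergence: at position 7 the run shows 'checkpoint: 8' where the working version logs 'checkpoint: 2'.
Intended log window:
  5: stage result 12
  6: mix_signals: scanning 5 entries
  7: checkpoint: 2
  8: settle_round called with 12, 2
Execution walk:
  derive_floor([4, 7, 7, 2, 8], 4) -> 0  [called from shape_report, line 9]
  shape_report([4, 7, 7, 2, 8], 4) -> 12  [called from main, line 32]
  mix_signals([4, 7, 7, 2, 8]) -> 8  [called from main, line 34]
  settle_round(12, 8) -> 1  [called from main, line 36]
Log origins:
  1: from main, line 31
  2: from shape_report, line 8
  3: from derive_floor, line 2
  4: from shape_report, line 10
  5: from main, line 33
  6: from mix_signals, line 15
  7: from main, line 35
  8: from settle_round, line 23
A correct fix: line 18: replace `>=` with `<`.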